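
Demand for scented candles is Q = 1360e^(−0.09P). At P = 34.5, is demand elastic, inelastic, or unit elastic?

Q = 60.961, dQ/dP = -5.487.
ε = (dQ/dP)(P/Q) ≈ -3.105.
|ε| = 3.10 > 1.

elastic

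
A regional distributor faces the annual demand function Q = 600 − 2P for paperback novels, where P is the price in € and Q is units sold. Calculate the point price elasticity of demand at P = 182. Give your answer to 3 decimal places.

At P = 182, Q = 236.
dQ/dP = −2.
ε = (dQ/dP)(P/Q) = (-2)(182/236).

-1.542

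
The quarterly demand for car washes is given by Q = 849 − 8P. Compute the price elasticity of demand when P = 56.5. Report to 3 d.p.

-1.139

At P = 56.5, Q = 397.
dQ/dP = −8.
ε = (dQ/dP)(P/Q) = (-8)(56.5/397).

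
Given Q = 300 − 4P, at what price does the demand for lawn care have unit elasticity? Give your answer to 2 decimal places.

For linear demand Q = a − bP, ε = −bP/(a − bP). |ε| = 1 when bP = a − bP, i.e. P = a/(2b).
P = 300/(2·4) = 300/8 = 37.5000.

37.50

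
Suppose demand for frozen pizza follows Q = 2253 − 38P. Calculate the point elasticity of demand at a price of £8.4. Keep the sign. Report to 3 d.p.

-0.165

At P = 8.4, Q = 1933.800.
dQ/dP = −38.
ε = (dQ/dP)(P/Q) = (-38)(8.4/1933.800).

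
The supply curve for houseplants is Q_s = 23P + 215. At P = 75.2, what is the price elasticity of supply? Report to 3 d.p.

0.889

At P = 75.2, Q_s = 1944.60.
dQ_s/dP = 23.
ε_s = (dQ_s/dP)(P/Q_s) = (23)(75.2/1944.60).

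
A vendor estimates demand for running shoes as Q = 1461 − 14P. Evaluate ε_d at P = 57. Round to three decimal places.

-1.204

At P = 57, Q = 663.
dQ/dP = −14.
ε = (dQ/dP)(P/Q) = (-14)(57/663).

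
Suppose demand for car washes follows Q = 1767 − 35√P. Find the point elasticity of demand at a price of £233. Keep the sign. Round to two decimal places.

-0.22

At P = 233, Q = 1232.748.
dQ/dP = −35/(2√P) = -1.146.
ε = (dQ/dP)(P/Q) = (-1.146)(233/1232.748).
|ε| < 1, so demand is inelastic at this price.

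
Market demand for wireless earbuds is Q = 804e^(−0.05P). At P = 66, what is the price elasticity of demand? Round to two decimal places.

-3.30

At P = 66, Q = 29.654.
dQ/dP = −0.05·804e^(−0.05P) = −0.05Q = -1.483.
ε = (dQ/dP)(P/Q) = (-1.483)(66/29.654).
|ε| > 1, so demand is elastic at this price.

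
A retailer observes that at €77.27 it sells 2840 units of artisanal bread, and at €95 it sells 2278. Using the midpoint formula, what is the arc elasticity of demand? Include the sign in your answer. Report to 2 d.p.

ΔQ = 2278 − 2840 = -562; ΔP = 95 − 77.27 = 17.73.
Midpoints: P̄ = 86.13, Q̄ = 2559.0.
ε = (ΔQ/ΔP)(P̄/Q̄) = (-562/17.73)(86.13/2559.0).

-1.07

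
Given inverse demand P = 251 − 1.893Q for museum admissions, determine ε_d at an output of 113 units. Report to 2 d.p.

At Q = 113, P = 251 − 1.893(113) = 37.09.
dP/dQ = −1.893, so dQ/dP = 1/(−1.893) = -0.528.
ε = (dQ/dP)(P/Q) = (-0.528)(37.09/113).

-0.17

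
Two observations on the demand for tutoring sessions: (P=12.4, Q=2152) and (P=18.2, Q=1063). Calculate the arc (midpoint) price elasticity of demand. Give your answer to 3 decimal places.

ΔQ = 1063 − 2152 = -1089; ΔP = 18.2 − 12.4 = 5.8.
Midpoints: P̄ = 15.30, Q̄ = 1607.5.
ε = (ΔQ/ΔP)(P̄/Q̄) = (-1089/5.8)(15.30/1607.5).

-1.787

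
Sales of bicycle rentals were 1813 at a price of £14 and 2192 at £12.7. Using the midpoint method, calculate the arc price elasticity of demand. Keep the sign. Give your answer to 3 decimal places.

-1.944

ΔQ = 2192 − 1813 = 379; ΔP = 12.7 − 14 = -1.3.
Midpoints: P̄ = 13.35, Q̄ = 2002.5.
ε = (ΔQ/ΔP)(P̄/Q̄) = (379/-1.3)(13.35/2002.5).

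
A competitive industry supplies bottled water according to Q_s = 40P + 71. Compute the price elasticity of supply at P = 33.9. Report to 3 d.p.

0.950

At P = 33.9, Q_s = 1427.
dQ_s/dP = 40.
ε_s = (dQ_s/dP)(P/Q_s) = (40)(33.9/1427).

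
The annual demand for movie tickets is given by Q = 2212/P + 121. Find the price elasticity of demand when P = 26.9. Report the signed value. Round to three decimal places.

-0.405

At P = 26.9, Q = 203.230.
dQ/dP = −2212/P² = -3.057.
ε = (dQ/dP)(P/Q) = (-3.057)(26.9/203.230).
|ε| < 1, so demand is inelastic at this price.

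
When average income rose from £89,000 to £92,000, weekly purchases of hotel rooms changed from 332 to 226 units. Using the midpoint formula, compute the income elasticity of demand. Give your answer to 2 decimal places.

ΔQ = -106, ΔI = 3000. Midpoints: Ī = 90,500, Q̄ = 279.0.
ε_I = (ΔQ/ΔI)(Ī/Q̄) = (-106/3000)(90500/279.0).
ε_I < 0, so the good is inferior.

-11.46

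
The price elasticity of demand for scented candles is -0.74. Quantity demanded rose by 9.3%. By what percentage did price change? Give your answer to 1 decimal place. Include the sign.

-12.6%

%ΔP ≈ %ΔQ / ε = (9.3%)/(-0.74) = -12.57%.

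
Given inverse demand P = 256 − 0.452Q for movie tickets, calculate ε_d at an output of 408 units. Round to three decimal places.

-0.388

At Q = 408, P = 256 − 0.452(408) = 71.58.
dP/dQ = −0.452, so dQ/dP = 1/(−0.452) = -2.212.
ε = (dQ/dP)(P/Q) = (-2.212)(71.58/408).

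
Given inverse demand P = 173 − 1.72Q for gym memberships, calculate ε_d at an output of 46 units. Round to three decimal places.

-1.187

At Q = 46, P = 173 − 1.72(46) = 93.88.
dP/dQ = −1.72, so dQ/dP = 1/(−1.72) = -0.581.
ε = (dQ/dP)(P/Q) = (-0.581)(93.88/46).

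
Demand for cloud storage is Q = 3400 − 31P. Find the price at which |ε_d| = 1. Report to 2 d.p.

54.84

For linear demand Q = a − bP, ε = −bP/(a − bP). |ε| = 1 when bP = a − bP, i.e. P = a/(2b).
P = 3400/(2·31) = 3400/62 = 54.8387.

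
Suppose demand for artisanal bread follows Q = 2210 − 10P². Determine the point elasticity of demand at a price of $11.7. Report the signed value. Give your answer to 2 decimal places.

-3.26

At P = 11.7, Q = 841.100.
dQ/dP = −20P = -234.
ε = (dQ/dP)(P/Q) = (-234)(11.7/841.100).
|ε| > 1, so demand is elastic at this price.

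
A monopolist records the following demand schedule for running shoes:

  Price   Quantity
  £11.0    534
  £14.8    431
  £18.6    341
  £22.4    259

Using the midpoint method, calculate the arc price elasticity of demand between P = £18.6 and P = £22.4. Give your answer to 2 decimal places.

-1.47

At P = 18.6, Q = 341; at P = 22.4, Q = 259.
ΔQ = -82, ΔP = 3.8. Midpoints: P̄ = 20.50, Q̄ = 300.0.
ε = (ΔQ/ΔP)(P̄/Q̄) = (-82/3.8)(20.50/300.0).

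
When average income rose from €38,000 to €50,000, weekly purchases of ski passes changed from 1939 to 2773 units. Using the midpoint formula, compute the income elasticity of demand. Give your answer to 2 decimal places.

ΔQ = 834, ΔI = 12000. Midpoints: Ī = 44,000, Q̄ = 2356.0.
ε_I = (ΔQ/ΔI)(Ī/Q̄) = (834/12000)(44000/2356.0).
ε_I > 0, so the good is normal.

1.30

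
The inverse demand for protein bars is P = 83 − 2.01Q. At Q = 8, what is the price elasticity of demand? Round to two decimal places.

At Q = 8, P = 83 − 2.01(8) = 66.92.
dP/dQ = −2.01, so dQ/dP = 1/(−2.01) = -0.498.
ε = (dQ/dP)(P/Q) = (-0.498)(66.92/8).

-4.16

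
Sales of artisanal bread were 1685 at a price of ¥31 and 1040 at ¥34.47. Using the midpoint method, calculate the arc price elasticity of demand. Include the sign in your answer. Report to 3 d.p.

ΔQ = 1040 − 1685 = -645; ΔP = 34.47 − 31 = 3.47.
Midpoints: P̄ = 32.73, Q̄ = 1362.5.
ε = (ΔQ/ΔP)(P̄/Q̄) = (-645/3.47)(32.73/1362.5).

-4.466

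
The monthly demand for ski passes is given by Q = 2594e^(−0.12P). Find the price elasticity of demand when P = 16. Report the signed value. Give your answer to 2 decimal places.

-1.92

At P = 16, Q = 380.298.
dQ/dP = −0.12·2594e^(−0.12P) = −0.12Q = -45.636.
ε = (dQ/dP)(P/Q) = (-45.636)(16/380.298).
|ε| > 1, so demand is elastic at this price.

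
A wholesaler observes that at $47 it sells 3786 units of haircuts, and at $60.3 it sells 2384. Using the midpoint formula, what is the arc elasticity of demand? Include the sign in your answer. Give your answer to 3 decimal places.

-1.833

ΔQ = 2384 − 3786 = -1402; ΔP = 60.3 − 47 = 13.3.
Midpoints: P̄ = 53.65, Q̄ = 3085.0.
ε = (ΔQ/ΔP)(P̄/Q̄) = (-1402/13.3)(53.65/3085.0).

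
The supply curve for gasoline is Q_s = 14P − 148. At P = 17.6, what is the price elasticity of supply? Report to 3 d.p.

2.504

At P = 17.6, Q_s = 98.40.
dQ_s/dP = 14.
ε_s = (dQ_s/dP)(P/Q_s) = (14)(17.6/98.40).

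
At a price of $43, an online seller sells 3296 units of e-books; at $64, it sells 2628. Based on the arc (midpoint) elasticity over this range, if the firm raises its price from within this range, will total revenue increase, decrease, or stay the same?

Arc ε = (-668/21)(53.50/2962.0) ≈ -0.575.
|ε| = 0.57 < 1, so demand is inelastic. A price rise therefore raises total revenue.

increase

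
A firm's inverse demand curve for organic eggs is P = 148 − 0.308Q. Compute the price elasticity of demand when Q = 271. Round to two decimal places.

At Q = 271, P = 148 − 0.308(271) = 64.53.
dP/dQ = −0.308, so dQ/dP = 1/(−0.308) = -3.247.
ε = (dQ/dP)(P/Q) = (-3.247)(64.53/271).

-0.77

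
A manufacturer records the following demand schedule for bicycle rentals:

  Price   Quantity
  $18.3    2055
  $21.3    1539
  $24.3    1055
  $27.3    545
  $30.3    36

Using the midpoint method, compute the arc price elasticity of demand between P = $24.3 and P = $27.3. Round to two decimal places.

-5.48

At P = 24.3, Q = 1055; at P = 27.3, Q = 545.
ΔQ = -510, ΔP = 3.0. Midpoints: P̄ = 25.80, Q̄ = 800.0.
ε = (ΔQ/ΔP)(P̄/Q̄) = (-510/3.0)(25.80/800.0).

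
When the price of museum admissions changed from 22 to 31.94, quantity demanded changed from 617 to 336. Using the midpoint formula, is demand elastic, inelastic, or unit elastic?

Arc ε ≈ -1.600.
|ε| = 1.60 > 1.

elastic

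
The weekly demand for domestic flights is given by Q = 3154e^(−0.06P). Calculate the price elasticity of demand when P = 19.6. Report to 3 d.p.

At P = 19.6, Q = 973.042.
dQ/dP = −0.06·3154e^(−0.06P) = −0.06Q = -58.382.
ε = (dQ/dP)(P/Q) = (-58.382)(19.6/973.042).

-1.176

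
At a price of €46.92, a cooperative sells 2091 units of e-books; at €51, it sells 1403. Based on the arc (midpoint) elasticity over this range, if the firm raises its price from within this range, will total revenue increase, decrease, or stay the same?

decrease

Arc ε = (-688/4.08)(48.96/1747.0) ≈ -4.726.
|ε| = 4.73 > 1, so demand is elastic. A price rise therefore reduces total revenue.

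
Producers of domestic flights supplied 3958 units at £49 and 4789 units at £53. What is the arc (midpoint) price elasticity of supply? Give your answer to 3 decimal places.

2.423

ΔQ = 4789 − 3958 = 831; ΔP = 53 − 49 = 4.
Midpoints: P̄ = 51.00, Q̄ = 4373.5.
ε_s = (ΔQ/ΔP)(P̄/Q̄) = (831/4)(51.00/4373.5).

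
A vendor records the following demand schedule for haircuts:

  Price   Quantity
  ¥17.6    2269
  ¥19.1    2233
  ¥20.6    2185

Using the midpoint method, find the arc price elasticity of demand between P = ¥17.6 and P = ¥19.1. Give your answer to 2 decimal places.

At P = 17.6, Q = 2269; at P = 19.1, Q = 2233.
ΔQ = -36, ΔP = 1.5. Midpoints: P̄ = 18.35, Q̄ = 2251.0.
ε = (ΔQ/ΔP)(P̄/Q̄) = (-36/1.5)(18.35/2251.0).

-0.20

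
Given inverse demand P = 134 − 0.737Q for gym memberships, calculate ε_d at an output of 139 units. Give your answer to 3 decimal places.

At Q = 139, P = 134 − 0.737(139) = 31.56.
dP/dQ = −0.737, so dQ/dP = 1/(−0.737) = -1.357.
ε = (dQ/dP)(P/Q) = (-1.357)(31.56/139).

-0.308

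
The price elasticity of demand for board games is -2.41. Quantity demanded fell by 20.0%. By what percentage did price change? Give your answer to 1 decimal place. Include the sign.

%ΔP ≈ %ΔQ / ε = (-20.0%)/(-2.41) = 8.30%.

8.3%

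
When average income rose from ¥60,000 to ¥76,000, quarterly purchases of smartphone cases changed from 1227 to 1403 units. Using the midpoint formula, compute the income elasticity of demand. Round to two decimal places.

ΔQ = 176, ΔI = 16000. Midpoints: Ī = 68,000, Q̄ = 1315.0.
ε_I = (ΔQ/ΔI)(Ī/Q̄) = (176/16000)(68000/1315.0).

0.57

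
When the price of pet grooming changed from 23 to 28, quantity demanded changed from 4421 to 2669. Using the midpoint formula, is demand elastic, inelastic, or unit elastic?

elastic

Arc ε ≈ -2.521.
|ε| = 2.52 > 1.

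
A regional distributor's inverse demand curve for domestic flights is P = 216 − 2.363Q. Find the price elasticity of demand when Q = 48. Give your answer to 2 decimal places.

-0.90

At Q = 48, P = 216 − 2.363(48) = 102.58.
dP/dQ = −2.363, so dQ/dP = 1/(−2.363) = -0.423.
ε = (dQ/dP)(P/Q) = (-0.423)(102.58/48).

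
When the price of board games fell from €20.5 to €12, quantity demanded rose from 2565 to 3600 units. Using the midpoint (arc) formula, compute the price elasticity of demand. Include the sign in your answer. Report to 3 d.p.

ΔQ = 3600 − 2565 = 1035; ΔP = 12 − 20.5 = -8.5.
Midpoints: P̄ = 16.25, Q̄ = 3082.5.
ε = (ΔQ/ΔP)(P̄/Q̄) = (1035/-8.5)(16.25/3082.5).

-0.642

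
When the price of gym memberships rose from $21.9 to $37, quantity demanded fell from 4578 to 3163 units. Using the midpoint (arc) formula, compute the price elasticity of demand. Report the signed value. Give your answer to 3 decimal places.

ΔQ = 3163 − 4578 = -1415; ΔP = 37 − 21.9 = 15.1.
Midpoints: P̄ = 29.45, Q̄ = 3870.5.
ε = (ΔQ/ΔP)(P̄/Q̄) = (-1415/15.1)(29.45/3870.5).

-0.713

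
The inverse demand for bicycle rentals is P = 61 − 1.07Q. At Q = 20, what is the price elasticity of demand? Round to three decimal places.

-1.850

At Q = 20, P = 61 − 1.07(20) = 39.60.
dP/dQ = −1.07, so dQ/dP = 1/(−1.07) = -0.935.
ε = (dQ/dP)(P/Q) = (-0.935)(39.60/20).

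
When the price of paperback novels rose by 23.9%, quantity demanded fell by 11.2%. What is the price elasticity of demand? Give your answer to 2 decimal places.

-0.47

ε = %ΔQ / %ΔP = (-11.2)/(23.9) = -0.469.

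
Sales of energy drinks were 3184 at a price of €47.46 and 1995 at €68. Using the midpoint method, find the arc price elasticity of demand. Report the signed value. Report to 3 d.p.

-1.291

ΔQ = 1995 − 3184 = -1189; ΔP = 68 − 47.46 = 20.54.
Midpoints: P̄ = 57.73, Q̄ = 2589.5.
ε = (ΔQ/ΔP)(P̄/Q̄) = (-1189/20.54)(57.73/2589.5).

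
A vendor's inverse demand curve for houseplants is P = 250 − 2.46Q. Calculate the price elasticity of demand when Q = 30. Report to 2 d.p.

At Q = 30, P = 250 − 2.46(30) = 176.20.
dP/dQ = −2.46, so dQ/dP = 1/(−2.46) = -0.407.
ε = (dQ/dP)(P/Q) = (-0.407)(176.20/30).

-2.39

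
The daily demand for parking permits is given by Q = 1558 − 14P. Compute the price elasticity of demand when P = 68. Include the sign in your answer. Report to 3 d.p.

At P = 68, Q = 606.
dQ/dP = −14.
ε = (dQ/dP)(P/Q) = (-14)(68/606).

-1.571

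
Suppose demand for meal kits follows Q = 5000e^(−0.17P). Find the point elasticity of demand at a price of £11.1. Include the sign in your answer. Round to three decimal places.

At P = 11.1, Q = 757.629.
dQ/dP = −0.17·5000e^(−0.17P) = −0.17Q = -128.797.
ε = (dQ/dP)(P/Q) = (-128.797)(11.1/757.629).
|ε| > 1, so demand is elastic at this price.

-1.887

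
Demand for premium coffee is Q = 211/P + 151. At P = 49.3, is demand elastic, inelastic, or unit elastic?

Q = 155.280, dQ/dP = -0.087.
ε = (dQ/dP)(P/Q) ≈ -0.028.
|ε| = 0.03 < 1.

inelastic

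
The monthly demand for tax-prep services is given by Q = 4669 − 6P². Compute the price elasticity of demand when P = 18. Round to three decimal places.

-1.427

At P = 18, Q = 2725.
dQ/dP = −12P = -216.
ε = (dQ/dP)(P/Q) = (-216)(18/2725).
|ε| > 1, so demand is elastic at this price.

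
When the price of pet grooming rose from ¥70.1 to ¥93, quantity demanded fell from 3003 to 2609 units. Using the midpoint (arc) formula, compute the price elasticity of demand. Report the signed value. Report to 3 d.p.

-0.500

ΔQ = 2609 − 3003 = -394; ΔP = 93 − 70.1 = 22.9.
Midpoints: P̄ = 81.55, Q̄ = 2806.0.
ε = (ΔQ/ΔP)(P̄/Q̄) = (-394/22.9)(81.55/2806.0).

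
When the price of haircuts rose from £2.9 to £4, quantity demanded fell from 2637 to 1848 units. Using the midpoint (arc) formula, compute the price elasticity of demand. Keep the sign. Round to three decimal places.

-1.103

ΔQ = 1848 − 2637 = -789; ΔP = 4 − 2.9 = 1.1.
Midpoints: P̄ = 3.45, Q̄ = 2242.5.
ε = (ΔQ/ΔP)(P̄/Q̄) = (-789/1.1)(3.45/2242.5).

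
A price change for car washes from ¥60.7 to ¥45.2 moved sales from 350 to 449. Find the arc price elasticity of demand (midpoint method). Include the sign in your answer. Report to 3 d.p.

ΔQ = 449 − 350 = 99; ΔP = 45.2 − 60.7 = -15.5.
Midpoints: P̄ = 52.95, Q̄ = 399.5.
ε = (ΔQ/ΔP)(P̄/Q̄) = (99/-15.5)(52.95/399.5).

-0.847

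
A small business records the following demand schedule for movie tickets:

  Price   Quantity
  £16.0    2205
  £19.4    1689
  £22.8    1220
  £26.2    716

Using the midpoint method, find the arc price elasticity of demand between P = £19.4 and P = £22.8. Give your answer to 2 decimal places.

At P = 19.4, Q = 1689; at P = 22.8, Q = 1220.
ΔQ = -469, ΔP = 3.4. Midpoints: P̄ = 21.10, Q̄ = 1454.5.
ε = (ΔQ/ΔP)(P̄/Q̄) = (-469/3.4)(21.10/1454.5).

-2.00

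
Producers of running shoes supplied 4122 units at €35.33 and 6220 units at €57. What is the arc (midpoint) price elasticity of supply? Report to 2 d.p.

0.86

ΔQ = 6220 − 4122 = 2098; ΔP = 57 − 35.33 = 21.67.
Midpoints: P̄ = 46.16, Q̄ = 5171.0.
ε_s = (ΔQ/ΔP)(P̄/Q̄) = (2098/21.67)(46.16/5171.0).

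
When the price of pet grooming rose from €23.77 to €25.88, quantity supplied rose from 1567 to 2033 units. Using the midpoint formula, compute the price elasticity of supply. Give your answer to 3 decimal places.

ΔQ = 2033 − 1567 = 466; ΔP = 25.88 − 23.77 = 2.11.
Midpoints: P̄ = 24.82, Q̄ = 1800.0.
ε_s = (ΔQ/ΔP)(P̄/Q̄) = (466/2.11)(24.82/1800.0).

3.046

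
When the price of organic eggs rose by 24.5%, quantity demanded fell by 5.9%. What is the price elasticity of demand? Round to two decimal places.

ε = %ΔQ / %ΔP = (-5.9)/(24.5) = -0.241.

-0.24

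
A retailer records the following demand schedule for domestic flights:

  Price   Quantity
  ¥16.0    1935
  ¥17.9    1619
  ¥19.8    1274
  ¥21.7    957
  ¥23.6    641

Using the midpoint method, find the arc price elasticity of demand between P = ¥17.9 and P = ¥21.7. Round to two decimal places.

-2.68

At P = 17.9, Q = 1619; at P = 21.7, Q = 957.
ΔQ = -662, ΔP = 3.8. Midpoints: P̄ = 19.80, Q̄ = 1288.0.
ε = (ΔQ/ΔP)(P̄/Q̄) = (-662/3.8)(19.80/1288.0).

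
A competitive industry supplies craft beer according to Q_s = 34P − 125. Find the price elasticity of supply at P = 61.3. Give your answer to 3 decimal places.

At P = 61.3, Q_s = 1959.20.
dQ_s/dP = 34.
ε_s = (dQ_s/dP)(P/Q_s) = (34)(61.3/1959.20).

1.064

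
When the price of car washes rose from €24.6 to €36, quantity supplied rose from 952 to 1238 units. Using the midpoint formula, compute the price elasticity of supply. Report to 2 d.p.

ΔQ = 1238 − 952 = 286; ΔP = 36 − 24.6 = 11.4.
Midpoints: P̄ = 30.30, Q̄ = 1095.0.
ε_s = (ΔQ/ΔP)(P̄/Q̄) = (286/11.4)(30.30/1095.0).

0.69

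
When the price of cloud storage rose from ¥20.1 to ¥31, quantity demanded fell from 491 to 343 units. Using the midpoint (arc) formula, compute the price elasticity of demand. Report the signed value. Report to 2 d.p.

-0.83

ΔQ = 343 − 491 = -148; ΔP = 31 − 20.1 = 10.9.
Midpoints: P̄ = 25.55, Q̄ = 417.0.
ε = (ΔQ/ΔP)(P̄/Q̄) = (-148/10.9)(25.55/417.0).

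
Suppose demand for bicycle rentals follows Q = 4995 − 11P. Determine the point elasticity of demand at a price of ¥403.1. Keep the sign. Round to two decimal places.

-7.91

At P = 403.1, Q = 560.900.
dQ/dP = −11.
ε = (dQ/dP)(P/Q) = (-11)(403.1/560.900).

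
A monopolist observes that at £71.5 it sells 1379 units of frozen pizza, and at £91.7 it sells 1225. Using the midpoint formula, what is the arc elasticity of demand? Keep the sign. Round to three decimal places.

-0.478

ΔQ = 1225 − 1379 = -154; ΔP = 91.7 − 71.5 = 20.2.
Midpoints: P̄ = 81.60, Q̄ = 1302.0.
ε = (ΔQ/ΔP)(P̄/Q̄) = (-154/20.2)(81.60/1302.0).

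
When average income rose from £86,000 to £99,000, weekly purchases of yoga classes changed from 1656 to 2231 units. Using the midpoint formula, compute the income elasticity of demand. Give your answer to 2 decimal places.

2.11

ΔQ = 575, ΔI = 13000. Midpoints: Ī = 92,500, Q̄ = 1943.5.
ε_I = (ΔQ/ΔI)(Ī/Q̄) = (575/13000)(92500/1943.5).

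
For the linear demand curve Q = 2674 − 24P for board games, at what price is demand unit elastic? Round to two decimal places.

55.71

For linear demand Q = a − bP, ε = −bP/(a − bP). |ε| = 1 when bP = a − bP, i.e. P = a/(2b).
P = 2674/(2·24) = 2674/48 = 55.7083.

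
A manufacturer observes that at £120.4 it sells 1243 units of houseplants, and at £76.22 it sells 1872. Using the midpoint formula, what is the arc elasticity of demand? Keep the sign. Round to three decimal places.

ΔQ = 1872 − 1243 = 629; ΔP = 76.22 − 120.4 = -44.18.
Midpoints: P̄ = 98.31, Q̄ = 1557.5.
ε = (ΔQ/ΔP)(P̄/Q̄) = (629/-44.18)(98.31/1557.5).

-0.899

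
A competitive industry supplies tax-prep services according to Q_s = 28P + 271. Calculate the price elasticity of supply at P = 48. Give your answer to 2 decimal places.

0.83

At P = 48, Q_s = 1615.
dQ_s/dP = 28.
ε_s = (dQ_s/dP)(P/Q_s) = (28)(48/1615).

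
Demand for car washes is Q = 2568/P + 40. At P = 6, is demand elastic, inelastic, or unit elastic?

inelastic

Q = 468, dQ/dP = -71.333.
ε = (dQ/dP)(P/Q) ≈ -0.915.
|ε| = 0.91 < 1.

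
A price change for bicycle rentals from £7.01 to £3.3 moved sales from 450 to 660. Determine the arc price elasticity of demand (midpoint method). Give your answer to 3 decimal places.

ΔQ = 660 − 450 = 210; ΔP = 3.3 − 7.01 = -3.71.
Midpoints: P̄ = 5.15, Q̄ = 555.0.
ε = (ΔQ/ΔP)(P̄/Q̄) = (210/-3.71)(5.15/555.0).

-0.526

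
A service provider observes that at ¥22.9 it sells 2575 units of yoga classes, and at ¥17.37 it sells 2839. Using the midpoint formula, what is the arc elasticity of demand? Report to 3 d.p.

ΔQ = 2839 − 2575 = 264; ΔP = 17.37 − 22.9 = -5.53.
Midpoints: P̄ = 20.13, Q̄ = 2707.0.
ε = (ΔQ/ΔP)(P̄/Q̄) = (264/-5.53)(20.13/2707.0).

-0.355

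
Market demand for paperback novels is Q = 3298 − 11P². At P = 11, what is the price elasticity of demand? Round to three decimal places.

-1.353

At P = 11, Q = 1967.
dQ/dP = −22P = -242.
ε = (dQ/dP)(P/Q) = (-242)(11/1967).
|ε| > 1, so demand is elastic at this price.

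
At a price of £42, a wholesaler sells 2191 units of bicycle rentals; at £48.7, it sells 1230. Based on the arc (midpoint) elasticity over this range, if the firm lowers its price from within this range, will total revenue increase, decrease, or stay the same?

Arc ε = (-961/6.7)(45.35/1710.5) ≈ -3.803.
|ε| = 3.80 > 1, so demand is elastic. A price cut therefore raises total revenue.

increase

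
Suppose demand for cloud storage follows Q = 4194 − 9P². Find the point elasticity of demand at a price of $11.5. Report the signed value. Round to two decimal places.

-0.79

At P = 11.5, Q = 3003.750.
dQ/dP = −18P = -207.
ε = (dQ/dP)(P/Q) = (-207)(11.5/3003.750).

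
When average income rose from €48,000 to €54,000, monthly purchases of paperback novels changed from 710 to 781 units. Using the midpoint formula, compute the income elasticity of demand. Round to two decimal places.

ΔQ = 71, ΔI = 6000. Midpoints: Ī = 51,000, Q̄ = 745.5.
ε_I = (ΔQ/ΔI)(Ī/Q̄) = (71/6000)(51000/745.5).
ε_I > 0, so the good is normal.

0.81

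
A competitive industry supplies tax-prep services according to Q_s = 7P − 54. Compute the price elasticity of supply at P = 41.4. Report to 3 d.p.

1.229

At P = 41.4, Q_s = 235.80.
dQ_s/dP = 7.
ε_s = (dQ_s/dP)(P/Q_s) = (7)(41.4/235.80).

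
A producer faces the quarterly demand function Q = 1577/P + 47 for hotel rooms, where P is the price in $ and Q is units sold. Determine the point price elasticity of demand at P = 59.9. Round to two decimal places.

-0.36

At P = 59.9, Q = 73.327.
dQ/dP = −1577/P² = -0.440.
ε = (dQ/dP)(P/Q) = (-0.440)(59.9/73.327).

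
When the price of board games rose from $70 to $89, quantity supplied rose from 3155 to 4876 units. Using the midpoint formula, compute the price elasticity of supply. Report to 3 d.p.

1.793

ΔQ = 4876 − 3155 = 1721; ΔP = 89 − 70 = 19.
Midpoints: P̄ = 79.50, Q̄ = 4015.5.
ε_s = (ΔQ/ΔP)(P̄/Q̄) = (1721/19)(79.50/4015.5).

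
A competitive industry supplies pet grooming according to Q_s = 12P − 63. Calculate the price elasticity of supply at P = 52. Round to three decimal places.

At P = 52, Q_s = 561.
dQ_s/dP = 12.
ε_s = (dQ_s/dP)(P/Q_s) = (12)(52/561).

1.112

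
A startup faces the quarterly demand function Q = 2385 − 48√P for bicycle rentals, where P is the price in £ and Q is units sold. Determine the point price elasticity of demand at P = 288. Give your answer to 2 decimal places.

At P = 288, Q = 1570.413.
dQ/dP = −48/(2√P) = -1.414.
ε = (dQ/dP)(P/Q) = (-1.414)(288/1570.413).
|ε| < 1, so demand is inelastic at this price.

-0.26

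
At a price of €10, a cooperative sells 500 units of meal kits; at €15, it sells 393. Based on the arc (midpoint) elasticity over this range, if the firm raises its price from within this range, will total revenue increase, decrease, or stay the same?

increase

Arc ε = (-107/5)(12.50/446.5) ≈ -0.599.
|ε| = 0.60 < 1, so demand is inelastic. A price rise therefore raises total revenue.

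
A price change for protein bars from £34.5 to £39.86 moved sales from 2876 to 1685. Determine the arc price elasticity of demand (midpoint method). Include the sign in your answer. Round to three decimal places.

ΔQ = 1685 − 2876 = -1191; ΔP = 39.86 − 34.5 = 5.36.
Midpoints: P̄ = 37.18, Q̄ = 2280.5.
ε = (ΔQ/ΔP)(P̄/Q̄) = (-1191/5.36)(37.18/2280.5).

-3.623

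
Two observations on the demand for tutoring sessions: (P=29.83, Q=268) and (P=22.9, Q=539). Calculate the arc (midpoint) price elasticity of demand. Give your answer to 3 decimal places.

-2.555

ΔQ = 539 − 268 = 271; ΔP = 22.9 − 29.83 = -6.93.
Midpoints: P̄ = 26.36, Q̄ = 403.5.
ε = (ΔQ/ΔP)(P̄/Q̄) = (271/-6.93)(26.36/403.5).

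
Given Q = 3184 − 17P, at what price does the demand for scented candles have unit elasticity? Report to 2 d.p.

For linear demand Q = a − bP, ε = −bP/(a − bP). |ε| = 1 when bP = a − bP, i.e. P = a/(2b).
P = 3184/(2·17) = 3184/34 = 93.6471.

93.65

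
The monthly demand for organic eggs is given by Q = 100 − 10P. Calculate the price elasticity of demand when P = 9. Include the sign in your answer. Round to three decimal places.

At P = 9, Q = 10.
dQ/dP = −10.
ε = (dQ/dP)(P/Q) = (-10)(9/10).
|ε| > 1, so demand is elastic at this price.

-9.000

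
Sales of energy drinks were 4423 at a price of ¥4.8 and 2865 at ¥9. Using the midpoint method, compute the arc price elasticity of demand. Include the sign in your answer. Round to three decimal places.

ΔQ = 2865 − 4423 = -1558; ΔP = 9 − 4.8 = 4.2.
Midpoints: P̄ = 6.90, Q̄ = 3644.0.
ε = (ΔQ/ΔP)(P̄/Q̄) = (-1558/4.2)(6.90/3644.0).

-0.702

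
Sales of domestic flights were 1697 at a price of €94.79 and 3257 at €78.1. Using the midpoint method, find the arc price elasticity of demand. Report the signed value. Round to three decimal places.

ΔQ = 3257 − 1697 = 1560; ΔP = 78.1 − 94.79 = -16.69.
Midpoints: P̄ = 86.44, Q̄ = 2477.0.
ε = (ΔQ/ΔP)(P̄/Q̄) = (1560/-16.69)(86.44/2477.0).

-3.262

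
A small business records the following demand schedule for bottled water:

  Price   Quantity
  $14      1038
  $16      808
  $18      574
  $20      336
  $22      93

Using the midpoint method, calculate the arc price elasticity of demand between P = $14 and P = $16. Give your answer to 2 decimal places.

At P = 14, Q = 1038; at P = 16, Q = 808.
ΔQ = -230, ΔP = 2. Midpoints: P̄ = 15.00, Q̄ = 923.0.
ε = (ΔQ/ΔP)(P̄/Q̄) = (-230/2)(15.00/923.0).

-1.87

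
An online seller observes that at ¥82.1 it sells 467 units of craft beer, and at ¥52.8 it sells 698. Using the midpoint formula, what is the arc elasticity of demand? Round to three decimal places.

-0.913

ΔQ = 698 − 467 = 231; ΔP = 52.8 − 82.1 = -29.3.
Midpoints: P̄ = 67.45, Q̄ = 582.5.
ε = (ΔQ/ΔP)(P̄/Q̄) = (231/-29.3)(67.45/582.5).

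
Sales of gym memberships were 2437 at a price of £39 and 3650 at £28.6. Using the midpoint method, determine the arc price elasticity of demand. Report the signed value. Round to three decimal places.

-1.295

ΔQ = 3650 − 2437 = 1213; ΔP = 28.6 − 39 = -10.4.
Midpoints: P̄ = 33.80, Q̄ = 3043.5.
ε = (ΔQ/ΔP)(P̄/Q̄) = (1213/-10.4)(33.80/3043.5).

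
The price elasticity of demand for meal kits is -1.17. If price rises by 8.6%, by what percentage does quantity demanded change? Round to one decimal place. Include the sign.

-10.1%

%ΔQ ≈ ε × %ΔP = (-1.17)(8.6%) = -10.06%.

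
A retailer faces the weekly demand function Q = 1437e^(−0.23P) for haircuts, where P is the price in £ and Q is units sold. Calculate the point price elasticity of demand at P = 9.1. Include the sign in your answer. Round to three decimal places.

-2.093

At P = 9.1, Q = 177.206.
dQ/dP = −0.23·1437e^(−0.23P) = −0.23Q = -40.757.
ε = (dQ/dP)(P/Q) = (-40.757)(9.1/177.206).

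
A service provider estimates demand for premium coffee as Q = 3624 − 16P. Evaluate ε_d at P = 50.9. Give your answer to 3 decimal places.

At P = 50.9, Q = 2809.600.
dQ/dP = −16.
ε = (dQ/dP)(P/Q) = (-16)(50.9/2809.600).

-0.290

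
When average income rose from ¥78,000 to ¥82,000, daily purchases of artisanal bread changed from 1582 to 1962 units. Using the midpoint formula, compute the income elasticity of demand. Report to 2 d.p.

ΔQ = 380, ΔI = 4000. Midpoints: Ī = 80,000, Q̄ = 1772.0.
ε_I = (ΔQ/ΔI)(Ī/Q̄) = (380/4000)(80000/1772.0).

4.29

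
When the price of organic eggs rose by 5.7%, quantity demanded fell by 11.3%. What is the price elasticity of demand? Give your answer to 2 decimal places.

ε = %ΔQ / %ΔP = (-11.3)/(5.7) = -1.982.

-1.98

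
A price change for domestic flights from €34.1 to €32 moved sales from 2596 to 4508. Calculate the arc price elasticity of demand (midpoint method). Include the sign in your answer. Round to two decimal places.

ΔQ = 4508 − 2596 = 1912; ΔP = 32 − 34.1 = -2.1.
Midpoints: P̄ = 33.05, Q̄ = 3552.0.
ε = (ΔQ/ΔP)(P̄/Q̄) = (1912/-2.1)(33.05/3552.0).

-8.47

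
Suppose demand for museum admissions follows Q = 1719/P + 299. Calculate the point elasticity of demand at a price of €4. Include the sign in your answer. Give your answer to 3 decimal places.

-0.590

At P = 4, Q = 728.750.
dQ/dP = −1719/P² = -107.438.
ε = (dQ/dP)(P/Q) = (-107.438)(4/728.750).
|ε| < 1, so demand is inelastic at this price.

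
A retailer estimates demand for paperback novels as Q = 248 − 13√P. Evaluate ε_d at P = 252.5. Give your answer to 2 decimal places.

At P = 252.5, Q = 41.427.
dQ/dP = −13/(2√P) = -0.409.
ε = (dQ/dP)(P/Q) = (-0.409)(252.5/41.427).

-2.49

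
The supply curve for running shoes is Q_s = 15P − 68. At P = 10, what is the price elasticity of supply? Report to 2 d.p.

At P = 10, Q_s = 82.
dQ_s/dP = 15.
ε_s = (dQ_s/dP)(P/Q_s) = (15)(10/82).

1.83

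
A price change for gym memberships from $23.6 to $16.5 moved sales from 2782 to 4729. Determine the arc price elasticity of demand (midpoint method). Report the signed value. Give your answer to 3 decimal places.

-1.464

ΔQ = 4729 − 2782 = 1947; ΔP = 16.5 − 23.6 = -7.1.
Midpoints: P̄ = 20.05, Q̄ = 3755.5.
ε = (ΔQ/ΔP)(P̄/Q̄) = (1947/-7.1)(20.05/3755.5).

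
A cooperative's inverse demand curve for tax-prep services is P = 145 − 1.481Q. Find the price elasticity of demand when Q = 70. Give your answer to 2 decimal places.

-0.40

At Q = 70, P = 145 − 1.481(70) = 41.33.
dP/dQ = −1.481, so dQ/dP = 1/(−1.481) = -0.675.
ε = (dQ/dP)(P/Q) = (-0.675)(41.33/70).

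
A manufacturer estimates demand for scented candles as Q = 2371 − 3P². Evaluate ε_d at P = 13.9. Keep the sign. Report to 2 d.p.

At P = 13.9, Q = 1791.370.
dQ/dP = −6P = -83.400.
ε = (dQ/dP)(P/Q) = (-83.400)(13.9/1791.370).

-0.65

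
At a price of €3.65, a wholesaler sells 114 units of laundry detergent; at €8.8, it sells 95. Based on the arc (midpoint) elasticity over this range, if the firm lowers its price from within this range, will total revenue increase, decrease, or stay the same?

decrease

Arc ε = (-19/5.15)(6.23/104.5) ≈ -0.220.
|ε| = 0.22 < 1, so demand is inelastic. A price cut therefore reduces total revenue.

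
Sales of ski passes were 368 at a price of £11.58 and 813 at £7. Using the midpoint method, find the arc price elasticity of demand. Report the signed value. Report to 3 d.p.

ΔQ = 813 − 368 = 445; ΔP = 7 − 11.58 = -4.58.
Midpoints: P̄ = 9.29, Q̄ = 590.5.
ε = (ΔQ/ΔP)(P̄/Q̄) = (445/-4.58)(9.29/590.5).

-1.529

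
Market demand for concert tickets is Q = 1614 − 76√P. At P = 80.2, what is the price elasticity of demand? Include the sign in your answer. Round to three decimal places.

-0.365

At P = 80.2, Q = 933.386.
dQ/dP = −76/(2√P) = -4.243.
ε = (dQ/dP)(P/Q) = (-4.243)(80.2/933.386).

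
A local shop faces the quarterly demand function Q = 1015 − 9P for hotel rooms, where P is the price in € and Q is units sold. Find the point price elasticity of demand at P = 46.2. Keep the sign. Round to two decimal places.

-0.69

At P = 46.2, Q = 599.200.
dQ/dP = −9.
ε = (dQ/dP)(P/Q) = (-9)(46.2/599.200).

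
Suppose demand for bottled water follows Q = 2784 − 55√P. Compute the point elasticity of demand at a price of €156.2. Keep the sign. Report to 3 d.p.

At P = 156.2, Q = 2096.610.
dQ/dP = −55/(2√P) = -2.200.
ε = (dQ/dP)(P/Q) = (-2.200)(156.2/2096.610).

-0.164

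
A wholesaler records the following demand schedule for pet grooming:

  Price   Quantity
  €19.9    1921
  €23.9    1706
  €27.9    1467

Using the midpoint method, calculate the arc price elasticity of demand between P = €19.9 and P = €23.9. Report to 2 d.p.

At P = 19.9, Q = 1921; at P = 23.9, Q = 1706.
ΔQ = -215, ΔP = 4.0. Midpoints: P̄ = 21.90, Q̄ = 1813.5.
ε = (ΔQ/ΔP)(P̄/Q̄) = (-215/4.0)(21.90/1813.5).

-0.65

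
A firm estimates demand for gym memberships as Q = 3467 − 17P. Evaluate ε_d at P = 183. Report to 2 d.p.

-8.74

At P = 183, Q = 356.
dQ/dP = −17.
ε = (dQ/dP)(P/Q) = (-17)(183/356).
|ε| > 1, so demand is elastic at this price.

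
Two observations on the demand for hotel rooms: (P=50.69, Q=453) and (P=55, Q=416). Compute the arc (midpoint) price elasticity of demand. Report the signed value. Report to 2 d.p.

-1.04

ΔQ = 416 − 453 = -37; ΔP = 55 − 50.69 = 4.31.
Midpoints: P̄ = 52.84, Q̄ = 434.5.
ε = (ΔQ/ΔP)(P̄/Q̄) = (-37/4.31)(52.84/434.5).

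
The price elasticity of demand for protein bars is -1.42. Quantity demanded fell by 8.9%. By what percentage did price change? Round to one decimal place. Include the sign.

6.3%

%ΔP ≈ %ΔQ / ε = (-8.9%)/(-1.42) = 6.27%.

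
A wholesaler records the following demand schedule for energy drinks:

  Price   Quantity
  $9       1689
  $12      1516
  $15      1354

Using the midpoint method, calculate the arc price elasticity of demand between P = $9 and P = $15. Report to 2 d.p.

-0.44

At P = 9, Q = 1689; at P = 15, Q = 1354.
ΔQ = -335, ΔP = 6. Midpoints: P̄ = 12.00, Q̄ = 1521.5.
ε = (ΔQ/ΔP)(P̄/Q̄) = (-335/6)(12.00/1521.5).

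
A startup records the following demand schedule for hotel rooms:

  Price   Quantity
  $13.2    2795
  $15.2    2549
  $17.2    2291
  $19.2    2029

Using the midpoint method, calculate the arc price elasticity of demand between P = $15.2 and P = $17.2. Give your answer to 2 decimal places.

-0.86

At P = 15.2, Q = 2549; at P = 17.2, Q = 2291.
ΔQ = -258, ΔP = 2.0. Midpoints: P̄ = 16.20, Q̄ = 2420.0.
ε = (ΔQ/ΔP)(P̄/Q̄) = (-258/2.0)(16.20/2420.0).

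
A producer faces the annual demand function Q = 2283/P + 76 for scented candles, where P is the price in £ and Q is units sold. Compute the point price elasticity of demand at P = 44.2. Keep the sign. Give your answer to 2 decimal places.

-0.40

At P = 44.2, Q = 127.652.
dQ/dP = −2283/P² = -1.169.
ε = (dQ/dP)(P/Q) = (-1.169)(44.2/127.652).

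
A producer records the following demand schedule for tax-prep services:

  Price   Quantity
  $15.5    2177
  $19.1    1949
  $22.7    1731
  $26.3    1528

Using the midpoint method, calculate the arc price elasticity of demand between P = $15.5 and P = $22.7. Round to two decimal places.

-0.61

At P = 15.5, Q = 2177; at P = 22.7, Q = 1731.
ΔQ = -446, ΔP = 7.2. Midpoints: P̄ = 19.10, Q̄ = 1954.0.
ε = (ΔQ/ΔP)(P̄/Q̄) = (-446/7.2)(19.10/1954.0).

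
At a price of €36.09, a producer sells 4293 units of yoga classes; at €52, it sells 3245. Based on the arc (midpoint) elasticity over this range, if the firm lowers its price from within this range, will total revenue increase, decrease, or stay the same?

decrease

Arc ε = (-1048/15.91)(44.05/3769.0) ≈ -0.770.
|ε| = 0.77 < 1, so demand is inelastic. A price cut therefore reduces total revenue.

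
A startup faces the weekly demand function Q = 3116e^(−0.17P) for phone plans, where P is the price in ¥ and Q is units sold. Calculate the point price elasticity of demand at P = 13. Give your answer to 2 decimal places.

-2.21

At P = 13, Q = 341.827.
dQ/dP = −0.17·3116e^(−0.17P) = −0.17Q = -58.111.
ε = (dQ/dP)(P/Q) = (-58.111)(13/341.827).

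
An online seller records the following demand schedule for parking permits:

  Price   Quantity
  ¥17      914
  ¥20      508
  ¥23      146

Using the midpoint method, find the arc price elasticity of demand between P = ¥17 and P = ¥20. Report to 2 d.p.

At P = 17, Q = 914; at P = 20, Q = 508.
ΔQ = -406, ΔP = 3. Midpoints: P̄ = 18.50, Q̄ = 711.0.
ε = (ΔQ/ΔP)(P̄/Q̄) = (-406/3)(18.50/711.0).

-3.52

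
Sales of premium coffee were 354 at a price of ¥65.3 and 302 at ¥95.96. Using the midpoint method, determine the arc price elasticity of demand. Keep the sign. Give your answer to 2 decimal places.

ΔQ = 302 − 354 = -52; ΔP = 95.96 − 65.3 = 30.66.
Midpoints: P̄ = 80.63, Q̄ = 328.0.
ε = (ΔQ/ΔP)(P̄/Q̄) = (-52/30.66)(80.63/328.0).

-0.42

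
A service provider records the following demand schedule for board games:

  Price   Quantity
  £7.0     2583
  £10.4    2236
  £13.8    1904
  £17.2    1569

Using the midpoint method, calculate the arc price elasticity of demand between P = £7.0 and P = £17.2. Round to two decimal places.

-0.58

At P = 7.0, Q = 2583; at P = 17.2, Q = 1569.
ΔQ = -1014, ΔP = 10.2. Midpoints: P̄ = 12.10, Q̄ = 2076.0.
ε = (ΔQ/ΔP)(P̄/Q̄) = (-1014/10.2)(12.10/2076.0).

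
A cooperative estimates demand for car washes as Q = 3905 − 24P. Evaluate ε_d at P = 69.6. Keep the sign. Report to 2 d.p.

-0.75

At P = 69.6, Q = 2234.600.
dQ/dP = −24.
ε = (dQ/dP)(P/Q) = (-24)(69.6/2234.600).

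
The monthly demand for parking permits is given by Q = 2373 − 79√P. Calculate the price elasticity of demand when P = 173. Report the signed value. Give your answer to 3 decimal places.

-0.389

At P = 173, Q = 1333.917.
dQ/dP = −79/(2√P) = -3.003.
ε = (dQ/dP)(P/Q) = (-3.003)(173/1333.917).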